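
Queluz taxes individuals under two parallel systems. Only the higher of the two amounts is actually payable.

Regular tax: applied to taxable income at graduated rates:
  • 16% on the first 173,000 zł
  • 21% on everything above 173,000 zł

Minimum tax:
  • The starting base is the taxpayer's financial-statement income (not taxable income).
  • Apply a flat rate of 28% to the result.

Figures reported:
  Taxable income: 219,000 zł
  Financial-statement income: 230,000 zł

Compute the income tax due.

64,400 zł

Regular tax:
  173,000 zł × 16% = 27,680 zł
  46,000 zł × 21% = 9,660 zł
  → 37,340 zł

Minimum tax:
  Base (financial-statement income): 230,000 zł
  230,000 zł × 28% = 64,400 zł

64,400 zł > 37,340 zł, so the minimum tax is the binding amount.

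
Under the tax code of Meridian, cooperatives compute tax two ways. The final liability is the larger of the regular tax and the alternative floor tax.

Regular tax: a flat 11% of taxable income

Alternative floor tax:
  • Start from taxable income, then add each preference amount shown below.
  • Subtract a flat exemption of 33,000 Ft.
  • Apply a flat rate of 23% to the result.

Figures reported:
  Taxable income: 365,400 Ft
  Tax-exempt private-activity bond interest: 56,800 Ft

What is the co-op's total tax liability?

Alternative floor tax:
  Adjusted income: 365,400 Ft + 56,800 Ft = 422,200 Ft
  Less exemption 33,000 Ft → base 389,200 Ft
  389,200 Ft × 23% = 89,516 Ft

Regular tax:
  365,400 Ft × 11% = 40,194 Ft

89,516 Ft > 40,194 Ft, so the alternative floor tax is the binding amount.

89,516 Ft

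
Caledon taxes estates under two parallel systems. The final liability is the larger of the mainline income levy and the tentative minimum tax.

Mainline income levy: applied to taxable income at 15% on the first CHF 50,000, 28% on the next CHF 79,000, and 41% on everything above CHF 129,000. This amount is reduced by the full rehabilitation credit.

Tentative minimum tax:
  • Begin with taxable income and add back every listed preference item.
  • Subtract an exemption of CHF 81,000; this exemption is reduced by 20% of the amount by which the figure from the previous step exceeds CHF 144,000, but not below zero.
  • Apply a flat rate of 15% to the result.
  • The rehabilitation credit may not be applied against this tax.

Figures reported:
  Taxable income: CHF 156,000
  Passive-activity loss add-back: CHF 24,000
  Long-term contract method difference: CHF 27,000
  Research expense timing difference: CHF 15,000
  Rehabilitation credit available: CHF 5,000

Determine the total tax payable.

Mainline income levy:
  CHF 50,000 × 15% = CHF 7,500
  CHF 79,000 × 28% = CHF 22,120
  CHF 27,000 × 41% = CHF 11,070
  → CHF 40,690
  Less rehabilitation credit CHF 5,000 → CHF 35,690

Tentative minimum tax:
  Adjusted income: CHF 156,000 + CHF 24,000 + CHF 27,000 + CHF 15,000 = CHF 222,000
  Exemption: CHF 81,000 − 20% × (CHF 222,000 − CHF 144,000) = CHF 81,000 − CHF 15,600 = CHF 65,400
  Base: CHF 222,000 − CHF 65,400 = CHF 156,600
  CHF 156,600 × 15% = CHF 23,490

CHF 35,690 > CHF 23,490, so the mainline income levy governs.

CHF 35,690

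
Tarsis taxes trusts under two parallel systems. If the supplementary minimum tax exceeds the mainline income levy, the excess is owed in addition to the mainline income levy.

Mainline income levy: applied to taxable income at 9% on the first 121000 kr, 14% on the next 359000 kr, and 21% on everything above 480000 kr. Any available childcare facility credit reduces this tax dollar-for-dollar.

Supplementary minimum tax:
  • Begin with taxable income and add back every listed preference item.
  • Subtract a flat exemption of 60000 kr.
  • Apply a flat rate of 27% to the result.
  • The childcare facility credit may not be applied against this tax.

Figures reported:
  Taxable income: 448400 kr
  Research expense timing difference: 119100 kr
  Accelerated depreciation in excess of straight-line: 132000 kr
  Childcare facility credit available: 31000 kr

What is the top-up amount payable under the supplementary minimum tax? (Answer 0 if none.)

Supplementary minimum tax:
  Adjusted income: 448400 kr + 119100 kr + 132000 kr = 699500 kr
  Less exemption 60000 kr → base 639500 kr
  639500 kr × 27% = 172665 kr

Mainline income levy:
  121000 kr × 9% = 10890 kr
  327400 kr × 14% = 45836 kr
  → 56726 kr
  Less childcare facility credit 31000 kr → 25726 kr

Excess of supplementary minimum tax over mainline income levy: 172665 kr − 25726 kr = 146939 kr.

146939 kr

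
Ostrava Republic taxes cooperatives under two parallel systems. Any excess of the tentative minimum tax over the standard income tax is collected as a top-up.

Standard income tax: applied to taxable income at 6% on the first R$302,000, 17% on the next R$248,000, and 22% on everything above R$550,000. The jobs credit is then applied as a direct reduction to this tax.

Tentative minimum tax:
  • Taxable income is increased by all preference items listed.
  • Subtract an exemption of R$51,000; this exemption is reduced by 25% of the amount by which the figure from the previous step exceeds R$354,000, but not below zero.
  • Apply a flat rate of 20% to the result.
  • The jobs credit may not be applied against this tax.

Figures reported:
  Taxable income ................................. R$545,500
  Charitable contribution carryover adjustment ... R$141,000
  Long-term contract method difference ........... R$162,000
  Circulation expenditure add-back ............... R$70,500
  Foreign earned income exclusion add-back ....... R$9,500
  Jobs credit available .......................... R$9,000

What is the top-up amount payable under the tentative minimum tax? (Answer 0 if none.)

Standard income tax:
  R$302,000 × 6% = R$18,120
  R$243,500 × 17% = R$41,395
  → R$59,515
  Less jobs credit R$9,000 → R$50,515

Tentative minimum tax:
  Adjusted income: R$545,500 + R$141,000 + R$162,000 + R$70,500 + R$9,500 = R$928,500
  Exemption: 25% × (R$928,500 − R$354,000) = R$143,625 ≥ R$51,000, so the exemption is fully phased out
  Base: R$928,500 − R$0 = R$928,500
  R$928,500 × 20% = R$185,700

Excess of tentative minimum tax over standard income tax: R$185,700 − R$50,515 = R$135,185.

R$135,185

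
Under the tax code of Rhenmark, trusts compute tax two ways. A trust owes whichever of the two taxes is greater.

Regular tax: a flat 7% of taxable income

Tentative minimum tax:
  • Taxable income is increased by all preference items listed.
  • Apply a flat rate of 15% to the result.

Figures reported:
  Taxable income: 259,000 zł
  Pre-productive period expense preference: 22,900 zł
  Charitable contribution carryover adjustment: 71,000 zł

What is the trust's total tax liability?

52,935 zł

Tentative minimum tax:
  Adjusted income: 259,000 zł + 22,900 zł + 71,000 zł = 352,900 zł
  352,900 zł × 15% = 52,935 zł

Regular tax:
  259,000 zł × 7% = 18,130 zł

52,935 zł > 18,130 zł, so the tentative minimum tax is the binding amount.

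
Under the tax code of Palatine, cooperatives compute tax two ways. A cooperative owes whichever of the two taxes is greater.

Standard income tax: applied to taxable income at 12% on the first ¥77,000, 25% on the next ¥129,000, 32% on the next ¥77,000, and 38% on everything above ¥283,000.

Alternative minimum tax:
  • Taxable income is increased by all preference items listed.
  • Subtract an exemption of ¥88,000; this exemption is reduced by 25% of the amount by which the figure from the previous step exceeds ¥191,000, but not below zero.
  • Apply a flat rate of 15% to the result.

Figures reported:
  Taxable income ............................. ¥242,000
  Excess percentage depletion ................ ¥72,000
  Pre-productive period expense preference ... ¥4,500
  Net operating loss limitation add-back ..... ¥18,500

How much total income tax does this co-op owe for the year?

¥53,010

Alternative minimum tax:
  Adjusted income: ¥242,000 + ¥72,000 + ¥4,500 + ¥18,500 = ¥337,000
  Exemption: ¥88,000 − 25% × (¥337,000 − ¥191,000) = ¥88,000 − ¥36,500 = ¥51,500
  Base: ¥337,000 − ¥51,500 = ¥285,500
  ¥285,500 × 15% = ¥42,825

Standard income tax:
  ¥77,000 × 12% = ¥9,240
  ¥129,000 × 25% = ¥32,250
  ¥36,000 × 32% = ¥11,520
  → ¥53,010

¥53,010 > ¥42,825, so the standard income tax governs.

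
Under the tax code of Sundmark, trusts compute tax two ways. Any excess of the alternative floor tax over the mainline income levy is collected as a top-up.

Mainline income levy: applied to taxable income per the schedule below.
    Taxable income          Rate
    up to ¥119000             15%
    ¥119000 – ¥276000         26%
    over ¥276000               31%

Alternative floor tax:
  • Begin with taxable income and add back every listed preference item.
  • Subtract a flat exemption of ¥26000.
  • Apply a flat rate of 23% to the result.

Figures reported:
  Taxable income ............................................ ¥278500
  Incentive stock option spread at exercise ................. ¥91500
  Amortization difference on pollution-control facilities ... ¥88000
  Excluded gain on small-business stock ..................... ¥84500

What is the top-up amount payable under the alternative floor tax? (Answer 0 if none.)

Alternative floor tax:
  Adjusted income: ¥278500 + ¥91500 + ¥88000 + ¥84500 = ¥542500
  Less exemption ¥26000 → base ¥516500
  ¥516500 × 23% = ¥118795

Mainline income levy:
  ¥119000 × 15% = ¥17850
  ¥157000 × 26% = ¥40820
  ¥2500 × 31% = ¥775
  → ¥59445

Excess of alternative floor tax over mainline income levy: ¥118795 − ¥59445 = ¥59350.

¥59350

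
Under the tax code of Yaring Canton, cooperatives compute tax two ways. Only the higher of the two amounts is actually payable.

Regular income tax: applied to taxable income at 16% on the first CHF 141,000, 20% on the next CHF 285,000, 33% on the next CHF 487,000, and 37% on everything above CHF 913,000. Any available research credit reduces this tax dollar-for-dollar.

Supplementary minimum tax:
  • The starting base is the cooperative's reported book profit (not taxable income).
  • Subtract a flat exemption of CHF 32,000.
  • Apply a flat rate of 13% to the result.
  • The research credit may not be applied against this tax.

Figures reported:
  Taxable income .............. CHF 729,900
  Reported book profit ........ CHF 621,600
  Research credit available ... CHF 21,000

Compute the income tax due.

CHF 158,847

Regular income tax:
  CHF 141,000 × 16% = CHF 22,560
  CHF 285,000 × 20% = CHF 57,000
  CHF 303,900 × 33% = CHF 100,287
  → CHF 179,847
  Less research credit CHF 21,000 → CHF 158,847

Supplementary minimum tax:
  Base (reported book profit): CHF 621,600
  Less exemption CHF 32,000 → base CHF 589,600
  CHF 589,600 × 13% = CHF 76,648

CHF 158,847 > CHF 76,648, so the regular income tax governs.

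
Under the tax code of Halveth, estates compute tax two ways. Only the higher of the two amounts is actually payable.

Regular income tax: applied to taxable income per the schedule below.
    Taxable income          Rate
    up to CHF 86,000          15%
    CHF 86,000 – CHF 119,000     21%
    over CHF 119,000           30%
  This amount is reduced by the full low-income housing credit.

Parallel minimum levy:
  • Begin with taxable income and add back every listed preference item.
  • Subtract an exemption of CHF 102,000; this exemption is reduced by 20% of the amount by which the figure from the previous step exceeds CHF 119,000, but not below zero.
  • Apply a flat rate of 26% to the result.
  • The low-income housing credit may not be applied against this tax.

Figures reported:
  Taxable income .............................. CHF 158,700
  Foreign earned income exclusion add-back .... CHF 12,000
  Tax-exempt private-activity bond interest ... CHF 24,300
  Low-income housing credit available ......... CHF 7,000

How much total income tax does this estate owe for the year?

Parallel minimum levy:
  Adjusted income: CHF 158,700 + CHF 12,000 + CHF 24,300 = CHF 195,000
  Exemption: CHF 102,000 − 20% × (CHF 195,000 − CHF 119,000) = CHF 102,000 − CHF 15,200 = CHF 86,800
  Base: CHF 195,000 − CHF 86,800 = CHF 108,200
  CHF 108,200 × 26% = CHF 28,132

Regular income tax:
  CHF 86,000 × 15% = CHF 12,900
  CHF 33,000 × 21% = CHF 6,930
  CHF 39,700 × 30% = CHF 11,910
  → CHF 31,740
  Less low-income housing credit CHF 7,000 → CHF 24,740

CHF 28,132 > CHF 24,740, so the parallel minimum levy is the binding amount.

CHF 28,132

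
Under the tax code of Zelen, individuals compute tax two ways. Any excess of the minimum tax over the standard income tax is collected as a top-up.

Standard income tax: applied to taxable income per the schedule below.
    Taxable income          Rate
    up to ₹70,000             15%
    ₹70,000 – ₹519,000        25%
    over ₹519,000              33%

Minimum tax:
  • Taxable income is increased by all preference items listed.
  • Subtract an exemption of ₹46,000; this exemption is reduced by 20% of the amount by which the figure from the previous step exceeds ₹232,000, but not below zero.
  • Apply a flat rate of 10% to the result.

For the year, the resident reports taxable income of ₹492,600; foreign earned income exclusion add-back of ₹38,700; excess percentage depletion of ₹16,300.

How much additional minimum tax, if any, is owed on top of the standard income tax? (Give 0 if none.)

Minimum tax:
  Adjusted income: ₹492,600 + ₹38,700 + ₹16,300 = ₹547,600
  Exemption: 20% × (₹547,600 − ₹232,000) = ₹63,120 ≥ ₹46,000, so the exemption is fully phased out
  Base: ₹547,600 − ₹0 = ₹547,600
  ₹547,600 × 10% = ₹54,760

Standard income tax:
  ₹70,000 × 15% = ₹10,500
  ₹422,600 × 25% = ₹105,650
  → ₹116,150

₹54,760 ≤ ₹116,150, so no add-on is due.

₹0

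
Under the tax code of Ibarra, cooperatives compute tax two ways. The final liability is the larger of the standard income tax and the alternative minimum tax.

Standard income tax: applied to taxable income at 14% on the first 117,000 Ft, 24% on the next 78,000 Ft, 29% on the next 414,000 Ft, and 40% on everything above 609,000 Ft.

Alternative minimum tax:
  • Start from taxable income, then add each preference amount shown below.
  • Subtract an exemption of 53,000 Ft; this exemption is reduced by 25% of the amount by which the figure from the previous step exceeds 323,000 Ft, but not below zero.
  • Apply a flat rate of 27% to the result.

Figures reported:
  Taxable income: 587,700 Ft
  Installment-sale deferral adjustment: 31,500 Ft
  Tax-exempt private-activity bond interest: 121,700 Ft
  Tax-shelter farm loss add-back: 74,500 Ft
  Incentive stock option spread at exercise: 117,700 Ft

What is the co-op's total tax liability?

Standard income tax:
  117,000 Ft × 14% = 16,380 Ft
  78,000 Ft × 24% = 18,720 Ft
  392,700 Ft × 29% = 113,883 Ft
  → 148,983 Ft

Alternative minimum tax:
  Adjusted income: 587,700 Ft + 31,500 Ft + 121,700 Ft + 74,500 Ft + 117,700 Ft = 933,100 Ft
  Exemption: 25% × (933,100 Ft − 323,000 Ft) = 152,525 Ft ≥ 53,000 Ft, so the exemption is fully phased out
  Base: 933,100 Ft − 0 Ft = 933,100 Ft
  933,100 Ft × 27% = 251,937 Ft

251,937 Ft > 148,983 Ft, so the alternative minimum tax is the binding amount.

251,937 Ft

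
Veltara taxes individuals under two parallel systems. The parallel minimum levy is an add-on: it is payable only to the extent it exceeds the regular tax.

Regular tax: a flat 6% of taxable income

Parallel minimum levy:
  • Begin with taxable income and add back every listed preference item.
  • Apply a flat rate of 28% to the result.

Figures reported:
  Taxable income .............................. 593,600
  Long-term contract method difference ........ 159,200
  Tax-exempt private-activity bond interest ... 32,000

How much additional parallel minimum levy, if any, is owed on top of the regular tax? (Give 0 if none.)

184,128

Regular tax:
  593,600 × 6% = 35,616

Parallel minimum levy:
  Adjusted income: 593,600 + 159,200 + 32,000 = 784,800
  784,800 × 28% = 219,744

Excess of parallel minimum levy over regular tax: 219,744 − 35,616 = 184,128.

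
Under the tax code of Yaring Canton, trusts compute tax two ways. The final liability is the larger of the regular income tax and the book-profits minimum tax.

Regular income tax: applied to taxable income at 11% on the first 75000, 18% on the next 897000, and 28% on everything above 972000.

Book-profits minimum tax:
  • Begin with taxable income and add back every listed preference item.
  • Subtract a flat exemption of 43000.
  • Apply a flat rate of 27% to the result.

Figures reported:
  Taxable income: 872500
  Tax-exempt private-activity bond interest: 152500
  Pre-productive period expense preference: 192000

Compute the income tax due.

Book-profits minimum tax:
  Adjusted income: 872500 + 152500 + 192000 = 1217000
  Less exemption 43000 → base 1174000
  1174000 × 27% = 316980

Regular income tax:
  75000 × 11% = 8250
  797500 × 18% = 143550
  → 151800

316980 > 151800, so the book-profits minimum tax is the binding amount.

316980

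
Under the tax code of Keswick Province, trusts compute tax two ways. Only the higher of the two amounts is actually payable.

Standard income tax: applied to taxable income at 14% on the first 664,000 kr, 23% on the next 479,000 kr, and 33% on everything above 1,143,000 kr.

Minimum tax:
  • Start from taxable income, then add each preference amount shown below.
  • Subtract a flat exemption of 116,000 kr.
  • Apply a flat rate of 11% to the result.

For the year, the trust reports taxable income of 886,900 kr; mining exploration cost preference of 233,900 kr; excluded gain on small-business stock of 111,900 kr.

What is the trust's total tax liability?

144,227 kr

Standard income tax:
  664,000 kr × 14% = 92,960 kr
  222,900 kr × 23% = 51,267 kr
  → 144,227 kr

Minimum tax:
  Adjusted income: 886,900 kr + 233,900 kr + 111,900 kr = 1,232,700 kr
  Less exemption 116,000 kr → base 1,116,700 kr
  1,116,700 kr × 11% = 122,837 kr

144,227 kr > 122,837 kr, so the standard income tax governs.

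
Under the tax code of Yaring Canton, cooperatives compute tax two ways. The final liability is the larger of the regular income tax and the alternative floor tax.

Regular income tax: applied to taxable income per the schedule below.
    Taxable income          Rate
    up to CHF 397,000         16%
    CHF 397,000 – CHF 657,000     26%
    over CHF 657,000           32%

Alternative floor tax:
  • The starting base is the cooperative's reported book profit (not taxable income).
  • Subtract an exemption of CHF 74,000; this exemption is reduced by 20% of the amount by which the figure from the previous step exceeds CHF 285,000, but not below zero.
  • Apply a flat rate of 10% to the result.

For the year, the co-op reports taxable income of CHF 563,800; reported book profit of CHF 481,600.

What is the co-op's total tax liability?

CHF 106,888

Regular income tax:
  CHF 397,000 × 16% = CHF 63,520
  CHF 166,800 × 26% = CHF 43,368
  → CHF 106,888

Alternative floor tax:
  Base (reported book profit): CHF 481,600
  Exemption: CHF 74,000 − 20% × (CHF 481,600 − CHF 285,000) = CHF 74,000 − CHF 39,320 = CHF 34,680
  Base: CHF 481,600 − CHF 34,680 = CHF 446,920
  CHF 446,920 × 10% = CHF 44,692

CHF 106,888 > CHF 44,692, so the regular income tax governs.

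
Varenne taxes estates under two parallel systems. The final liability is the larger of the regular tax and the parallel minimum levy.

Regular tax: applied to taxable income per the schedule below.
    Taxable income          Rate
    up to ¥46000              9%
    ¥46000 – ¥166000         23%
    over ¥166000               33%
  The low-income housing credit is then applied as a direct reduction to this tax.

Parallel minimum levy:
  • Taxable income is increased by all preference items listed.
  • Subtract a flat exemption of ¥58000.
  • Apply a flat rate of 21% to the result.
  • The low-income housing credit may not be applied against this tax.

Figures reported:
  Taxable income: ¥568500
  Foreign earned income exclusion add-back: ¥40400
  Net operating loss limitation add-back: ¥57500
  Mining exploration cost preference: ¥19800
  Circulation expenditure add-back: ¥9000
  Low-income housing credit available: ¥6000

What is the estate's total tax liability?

¥158565

Parallel minimum levy:
  Adjusted income: ¥568500 + ¥40400 + ¥57500 + ¥19800 + ¥9000 = ¥695200
  Less exemption ¥58000 → base ¥637200
  ¥637200 × 21% = ¥133812

Regular tax:
  ¥46000 × 9% = ¥4140
  ¥120000 × 23% = ¥27600
  ¥402500 × 33% = ¥132825
  → ¥164565
  Less low-income housing credit ¥6000 → ¥158565

¥158565 > ¥133812, so the regular tax governs.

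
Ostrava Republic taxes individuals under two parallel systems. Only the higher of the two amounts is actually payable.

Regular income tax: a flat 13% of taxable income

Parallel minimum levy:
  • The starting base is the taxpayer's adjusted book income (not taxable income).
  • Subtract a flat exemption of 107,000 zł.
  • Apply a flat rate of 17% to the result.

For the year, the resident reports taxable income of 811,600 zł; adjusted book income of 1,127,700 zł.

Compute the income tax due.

Parallel minimum levy:
  Base (adjusted book income): 1,127,700 zł
  Less exemption 107,000 zł → base 1,020,700 zł
  1,020,700 zł × 17% = 173,519 zł

Regular income tax:
  811,600 zł × 13% = 105,508 zł

173,519 zł > 105,508 zł, so the parallel minimum levy is the binding amount.

173,519 zł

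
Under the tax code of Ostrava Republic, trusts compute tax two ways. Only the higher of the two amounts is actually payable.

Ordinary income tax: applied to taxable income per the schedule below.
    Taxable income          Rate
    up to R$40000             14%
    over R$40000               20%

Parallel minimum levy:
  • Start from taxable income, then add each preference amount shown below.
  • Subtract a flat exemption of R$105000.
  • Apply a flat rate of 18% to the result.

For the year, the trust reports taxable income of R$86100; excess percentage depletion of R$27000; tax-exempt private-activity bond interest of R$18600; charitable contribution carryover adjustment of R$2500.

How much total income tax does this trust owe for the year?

Parallel minimum levy:
  Adjusted income: R$86100 + R$27000 + R$18600 + R$2500 = R$134200
  Less exemption R$105000 → base R$29200
  R$29200 × 18% = R$5256

Ordinary income tax:
  R$40000 × 14% = R$5600
  R$46100 × 20% = R$9220
  → R$14820

R$14820 > R$5256, so the ordinary income tax governs.

R$14820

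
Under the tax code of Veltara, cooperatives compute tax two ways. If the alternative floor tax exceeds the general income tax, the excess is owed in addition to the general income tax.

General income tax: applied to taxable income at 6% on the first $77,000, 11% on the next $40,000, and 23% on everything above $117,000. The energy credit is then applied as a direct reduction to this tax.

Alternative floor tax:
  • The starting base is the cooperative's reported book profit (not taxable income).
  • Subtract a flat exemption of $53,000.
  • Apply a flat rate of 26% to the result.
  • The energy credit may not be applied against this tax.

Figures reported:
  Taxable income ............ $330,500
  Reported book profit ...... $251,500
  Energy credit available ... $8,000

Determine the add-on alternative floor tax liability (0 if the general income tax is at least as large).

General income tax:
  $77,000 × 6% = $4,620
  $40,000 × 11% = $4,400
  $213,500 × 23% = $49,105
  → $58,125
  Less energy credit $8,000 → $50,125

Alternative floor tax:
  Base (reported book profit): $251,500
  Less exemption $53,000 → base $198,500
  $198,500 × 26% = $51,610

Excess of alternative floor tax over general income tax: $51,610 − $50,125 = $1,485.

$1,485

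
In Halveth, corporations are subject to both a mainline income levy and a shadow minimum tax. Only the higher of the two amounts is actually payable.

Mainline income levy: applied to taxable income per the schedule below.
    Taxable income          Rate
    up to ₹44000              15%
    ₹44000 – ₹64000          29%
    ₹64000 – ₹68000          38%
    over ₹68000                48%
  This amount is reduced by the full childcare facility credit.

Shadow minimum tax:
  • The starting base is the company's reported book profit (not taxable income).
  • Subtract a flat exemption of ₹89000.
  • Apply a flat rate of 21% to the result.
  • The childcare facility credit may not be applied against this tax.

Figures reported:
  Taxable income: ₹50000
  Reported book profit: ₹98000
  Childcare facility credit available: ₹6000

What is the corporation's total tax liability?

₹2340

Mainline income levy:
  ₹44000 × 15% = ₹6600
  ₹6000 × 29% = ₹1740
  → ₹8340
  Less childcare facility credit ₹6000 → ₹2340

Shadow minimum tax:
  Base (reported book profit): ₹98000
  Less exemption ₹89000 → base ₹9000
  ₹9000 × 21% = ₹1890

₹2340 > ₹1890, so the mainline income levy governs.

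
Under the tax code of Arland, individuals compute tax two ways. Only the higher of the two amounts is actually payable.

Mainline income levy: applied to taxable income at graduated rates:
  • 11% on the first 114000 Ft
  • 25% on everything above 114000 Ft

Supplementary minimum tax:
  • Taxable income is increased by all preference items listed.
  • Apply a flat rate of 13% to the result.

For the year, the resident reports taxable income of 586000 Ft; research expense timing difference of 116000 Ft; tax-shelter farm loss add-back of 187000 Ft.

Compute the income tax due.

Supplementary minimum tax:
  Adjusted income: 586000 Ft + 116000 Ft + 187000 Ft = 889000 Ft
  889000 Ft × 13% = 115570 Ft

Mainline income levy:
  114000 Ft × 11% = 12540 Ft
  472000 Ft × 25% = 118000 Ft
  → 130540 Ft

130540 Ft > 115570 Ft, so the mainline income levy governs.

130540 Ft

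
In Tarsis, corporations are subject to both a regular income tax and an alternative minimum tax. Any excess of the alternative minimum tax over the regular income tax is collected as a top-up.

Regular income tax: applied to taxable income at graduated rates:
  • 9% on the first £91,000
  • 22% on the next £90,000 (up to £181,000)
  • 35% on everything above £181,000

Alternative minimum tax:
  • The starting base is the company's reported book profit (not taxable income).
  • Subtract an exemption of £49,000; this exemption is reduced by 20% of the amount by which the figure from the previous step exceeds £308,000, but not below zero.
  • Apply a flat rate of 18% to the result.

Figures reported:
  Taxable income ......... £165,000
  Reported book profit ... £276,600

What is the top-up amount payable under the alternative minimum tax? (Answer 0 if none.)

£16,498

Regular income tax:
  £91,000 × 9% = £8,190
  £74,000 × 22% = £16,280
  → £24,470

Alternative minimum tax:
  Base (reported book profit): £276,600
  Exemption: £276,600 ≤ £308,000, so full £49,000 applies
  Base: £276,600 − £49,000 = £227,600
  £227,600 × 18% = £40,968

Excess of alternative minimum tax over regular income tax: £40,968 − £24,470 = £16,498.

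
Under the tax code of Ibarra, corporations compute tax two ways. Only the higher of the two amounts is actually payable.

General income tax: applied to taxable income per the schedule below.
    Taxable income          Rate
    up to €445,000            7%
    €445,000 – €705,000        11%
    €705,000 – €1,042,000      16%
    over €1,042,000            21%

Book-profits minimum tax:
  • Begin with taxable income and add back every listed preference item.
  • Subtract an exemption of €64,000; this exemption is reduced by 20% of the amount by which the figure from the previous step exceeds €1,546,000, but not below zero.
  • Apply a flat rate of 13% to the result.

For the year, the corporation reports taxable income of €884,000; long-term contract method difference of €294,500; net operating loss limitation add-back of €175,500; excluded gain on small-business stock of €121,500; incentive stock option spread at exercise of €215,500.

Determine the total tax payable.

General income tax:
  €445,000 × 7% = €31,150
  €260,000 × 11% = €28,600
  €179,000 × 16% = €28,640
  → €88,390

Book-profits minimum tax:
  Adjusted income: €884,000 + €294,500 + €175,500 + €121,500 + €215,500 = €1,691,000
  Exemption: €64,000 − 20% × (€1,691,000 − €1,546,000) = €64,000 − €29,000 = €35,000
  Base: €1,691,000 − €35,000 = €1,656,000
  €1,656,000 × 13% = €215,280

€215,280 > €88,390, so the book-profits minimum tax is the binding amount.

€215,280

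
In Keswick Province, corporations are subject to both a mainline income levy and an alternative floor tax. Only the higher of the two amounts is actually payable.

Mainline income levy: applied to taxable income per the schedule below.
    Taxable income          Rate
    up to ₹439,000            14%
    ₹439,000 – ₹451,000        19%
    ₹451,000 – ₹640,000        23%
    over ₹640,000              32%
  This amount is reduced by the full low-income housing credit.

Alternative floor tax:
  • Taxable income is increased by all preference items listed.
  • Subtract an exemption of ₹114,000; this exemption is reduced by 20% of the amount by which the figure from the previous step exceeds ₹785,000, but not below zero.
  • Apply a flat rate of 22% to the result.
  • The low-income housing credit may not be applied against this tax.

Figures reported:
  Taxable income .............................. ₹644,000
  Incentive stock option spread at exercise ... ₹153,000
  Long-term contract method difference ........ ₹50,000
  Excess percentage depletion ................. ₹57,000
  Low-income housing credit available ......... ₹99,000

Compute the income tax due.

Mainline income levy:
  ₹439,000 × 14% = ₹61,460
  ₹12,000 × 19% = ₹2,280
  ₹189,000 × 23% = ₹43,470
  ₹4,000 × 32% = ₹1,280
  → ₹108,490
  Less low-income housing credit ₹99,000 → ₹9,490

Alternative floor tax:
  Adjusted income: ₹644,000 + ₹153,000 + ₹50,000 + ₹57,000 = ₹904,000
  Exemption: ₹114,000 − 20% × (₹904,000 − ₹785,000) = ₹114,000 − ₹23,800 = ₹90,200
  Base: ₹904,000 − ₹90,200 = ₹813,800
  ₹813,800 × 22% = ₹179,036

₹179,036 > ₹9,490, so the alternative floor tax is the binding amount.

₹179,036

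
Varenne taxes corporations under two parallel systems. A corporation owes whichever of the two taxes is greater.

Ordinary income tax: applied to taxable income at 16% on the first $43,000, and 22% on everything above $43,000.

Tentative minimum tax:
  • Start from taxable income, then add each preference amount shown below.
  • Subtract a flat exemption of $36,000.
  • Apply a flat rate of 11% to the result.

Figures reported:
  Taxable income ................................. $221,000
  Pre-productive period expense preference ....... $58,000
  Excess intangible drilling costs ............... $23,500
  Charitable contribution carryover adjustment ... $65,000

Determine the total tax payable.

Ordinary income tax:
  $43,000 × 16% = $6,880
  $178,000 × 22% = $39,160
  → $46,040

Tentative minimum tax:
  Adjusted income: $221,000 + $58,000 + $23,500 + $65,000 = $367,500
  Less exemption $36,000 → base $331,500
  $331,500 × 11% = $36,465

$46,040 > $36,465, so the ordinary income tax governs.

$46,040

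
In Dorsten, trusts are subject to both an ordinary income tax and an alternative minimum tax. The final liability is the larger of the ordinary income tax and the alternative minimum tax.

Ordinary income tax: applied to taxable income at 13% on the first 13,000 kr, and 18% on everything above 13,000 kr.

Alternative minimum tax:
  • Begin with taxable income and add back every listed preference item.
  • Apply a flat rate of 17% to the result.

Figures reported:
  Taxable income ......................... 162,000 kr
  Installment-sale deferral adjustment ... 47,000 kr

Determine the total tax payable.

35,530 kr

Alternative minimum tax:
  Adjusted income: 162,000 kr + 47,000 kr = 209,000 kr
  209,000 kr × 17% = 35,530 kr

Ordinary income tax:
  13,000 kr × 13% = 1,690 kr
  149,000 kr × 18% = 26,820 kr
  → 28,510 kr

35,530 kr > 28,510 kr, so the alternative minimum tax is the binding amount.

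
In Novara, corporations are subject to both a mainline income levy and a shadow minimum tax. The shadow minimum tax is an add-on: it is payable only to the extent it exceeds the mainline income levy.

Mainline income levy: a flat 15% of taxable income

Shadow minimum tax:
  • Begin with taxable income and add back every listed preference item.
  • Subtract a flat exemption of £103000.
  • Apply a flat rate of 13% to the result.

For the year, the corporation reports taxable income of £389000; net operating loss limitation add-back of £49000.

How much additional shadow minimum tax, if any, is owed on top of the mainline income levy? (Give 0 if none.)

£0

Mainline income levy:
  £389000 × 15% = £58350

Shadow minimum tax:
  Adjusted income: £389000 + £49000 = £438000
  Less exemption £103000 → base £335000
  £335000 × 13% = £43550

£43550 ≤ £58350, so no add-on is due.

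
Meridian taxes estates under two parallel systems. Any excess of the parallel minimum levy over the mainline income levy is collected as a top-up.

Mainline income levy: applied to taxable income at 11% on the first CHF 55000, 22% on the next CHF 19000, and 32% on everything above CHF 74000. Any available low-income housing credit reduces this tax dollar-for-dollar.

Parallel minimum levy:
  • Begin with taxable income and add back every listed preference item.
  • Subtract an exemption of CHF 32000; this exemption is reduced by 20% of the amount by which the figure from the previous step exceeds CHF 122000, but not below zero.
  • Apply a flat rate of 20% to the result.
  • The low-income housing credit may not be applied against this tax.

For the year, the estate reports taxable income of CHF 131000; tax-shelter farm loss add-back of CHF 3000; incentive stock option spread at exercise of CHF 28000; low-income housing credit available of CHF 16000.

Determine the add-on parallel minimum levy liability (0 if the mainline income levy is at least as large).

Mainline income levy:
  CHF 55000 × 11% = CHF 6050
  CHF 19000 × 22% = CHF 4180
  CHF 57000 × 32% = CHF 18240
  → CHF 28470
  Less low-income housing credit CHF 16000 → CHF 12470

Parallel minimum levy:
  Adjusted income: CHF 131000 + CHF 3000 + CHF 28000 = CHF 162000
  Exemption: CHF 32000 − 20% × (CHF 162000 − CHF 122000) = CHF 32000 − CHF 8000 = CHF 24000
  Base: CHF 162000 − CHF 24000 = CHF 138000
  CHF 138000 × 20% = CHF 27600

Excess of parallel minimum levy over mainline income levy: CHF 27600 − CHF 12470 = CHF 15130.

CHF 15130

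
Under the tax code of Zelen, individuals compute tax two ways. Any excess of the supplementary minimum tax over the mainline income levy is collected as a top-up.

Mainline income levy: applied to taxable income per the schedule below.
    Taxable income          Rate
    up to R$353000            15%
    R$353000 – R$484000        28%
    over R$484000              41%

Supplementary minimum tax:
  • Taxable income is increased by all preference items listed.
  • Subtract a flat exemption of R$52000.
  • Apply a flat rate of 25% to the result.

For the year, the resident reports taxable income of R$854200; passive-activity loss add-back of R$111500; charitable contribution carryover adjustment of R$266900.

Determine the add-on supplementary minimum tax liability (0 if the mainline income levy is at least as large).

Supplementary minimum tax:
  Adjusted income: R$854200 + R$111500 + R$266900 = R$1232600
  Less exemption R$52000 → base R$1180600
  R$1180600 × 25% = R$295150

Mainline income levy:
  R$353000 × 15% = R$52950
  R$131000 × 28% = R$36680
  R$370200 × 41% = R$151782
  → R$241412

Excess of supplementary minimum tax over mainline income levy: R$295150 − R$241412 = R$53738.

R$53738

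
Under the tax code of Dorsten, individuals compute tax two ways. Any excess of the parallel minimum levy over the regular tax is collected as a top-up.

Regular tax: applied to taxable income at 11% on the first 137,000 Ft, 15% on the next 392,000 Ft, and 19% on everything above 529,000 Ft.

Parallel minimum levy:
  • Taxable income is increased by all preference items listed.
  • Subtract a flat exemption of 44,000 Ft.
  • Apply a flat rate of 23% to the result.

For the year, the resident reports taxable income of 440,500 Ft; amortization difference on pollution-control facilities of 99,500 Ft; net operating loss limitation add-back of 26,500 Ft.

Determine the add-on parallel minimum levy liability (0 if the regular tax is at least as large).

59,580 Ft

Parallel minimum levy:
  Adjusted income: 440,500 Ft + 99,500 Ft + 26,500 Ft = 566,500 Ft
  Less exemption 44,000 Ft → base 522,500 Ft
  522,500 Ft × 23% = 120,175 Ft

Regular tax:
  137,000 Ft × 11% = 15,070 Ft
  303,500 Ft × 15% = 45,525 Ft
  → 60,595 Ft

Excess of parallel minimum levy over regular tax: 120,175 Ft − 60,595 Ft = 59,580 Ft.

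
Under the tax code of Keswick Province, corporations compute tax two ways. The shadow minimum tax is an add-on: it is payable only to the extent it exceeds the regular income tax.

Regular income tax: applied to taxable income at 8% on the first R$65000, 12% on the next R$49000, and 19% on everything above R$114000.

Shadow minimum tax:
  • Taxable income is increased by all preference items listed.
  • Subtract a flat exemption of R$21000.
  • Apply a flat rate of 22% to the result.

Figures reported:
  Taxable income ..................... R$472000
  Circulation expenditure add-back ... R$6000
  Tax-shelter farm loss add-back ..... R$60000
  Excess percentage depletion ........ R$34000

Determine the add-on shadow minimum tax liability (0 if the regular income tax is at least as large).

Regular income tax:
  R$65000 × 8% = R$5200
  R$49000 × 12% = R$5880
  R$358000 × 19% = R$68020
  → R$79100

Shadow minimum tax:
  Adjusted income: R$472000 + R$6000 + R$60000 + R$34000 = R$572000
  Less exemption R$21000 → base R$551000
  R$551000 × 22% = R$121220

Excess of shadow minimum tax over regular income tax: R$121220 − R$79100 = R$42120.

R$42120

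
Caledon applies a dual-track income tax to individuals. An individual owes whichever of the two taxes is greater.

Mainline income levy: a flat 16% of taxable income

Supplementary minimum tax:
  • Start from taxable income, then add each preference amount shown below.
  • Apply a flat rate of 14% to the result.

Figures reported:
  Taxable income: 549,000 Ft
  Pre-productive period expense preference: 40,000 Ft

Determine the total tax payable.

87,840 Ft

Supplementary minimum tax:
  Adjusted income: 549,000 Ft + 40,000 Ft = 589,000 Ft
  589,000 Ft × 14% = 82,460 Ft

Mainline income levy:
  549,000 Ft × 16% = 87,840 Ft

87,840 Ft > 82,460 Ft, so the mainline income levy governs.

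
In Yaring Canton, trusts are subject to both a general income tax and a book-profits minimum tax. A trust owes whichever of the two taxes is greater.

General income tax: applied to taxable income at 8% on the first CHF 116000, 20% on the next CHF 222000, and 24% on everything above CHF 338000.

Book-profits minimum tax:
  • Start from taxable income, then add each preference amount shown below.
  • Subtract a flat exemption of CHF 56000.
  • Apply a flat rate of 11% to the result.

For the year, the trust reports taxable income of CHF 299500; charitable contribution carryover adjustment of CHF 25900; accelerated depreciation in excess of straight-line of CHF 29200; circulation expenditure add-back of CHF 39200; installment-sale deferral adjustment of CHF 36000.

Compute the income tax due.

Book-profits minimum tax:
  Adjusted income: CHF 299500 + CHF 25900 + CHF 29200 + CHF 39200 + CHF 36000 = CHF 429800
  Less exemption CHF 56000 → base CHF 373800
  CHF 373800 × 11% = CHF 41118

General income tax:
  CHF 116000 × 8% = CHF 9280
  CHF 183500 × 20% = CHF 36700
  → CHF 45980

CHF 45980 > CHF 41118, so the general income tax governs.

CHF 45980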